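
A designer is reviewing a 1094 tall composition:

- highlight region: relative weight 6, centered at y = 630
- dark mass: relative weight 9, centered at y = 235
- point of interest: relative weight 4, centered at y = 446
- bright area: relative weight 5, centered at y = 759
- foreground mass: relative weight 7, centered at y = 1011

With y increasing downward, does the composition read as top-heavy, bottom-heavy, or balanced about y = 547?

bottom-heavy

Σw = 6 + 9 + 4 + 5 + 7 = 31.
Σw·y = 6·630 + 9·235 + 4·446 + 5·759 + 7·1011 = 18551, so ȳ = 18551/31 ≈ 598.42.
Since 598.4 is below (larger y than) 547, the composition reads bottom-heavy.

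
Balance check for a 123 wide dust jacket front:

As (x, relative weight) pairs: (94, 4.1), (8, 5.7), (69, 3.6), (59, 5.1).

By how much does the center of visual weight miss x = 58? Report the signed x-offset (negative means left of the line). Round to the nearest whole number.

≈ -5

Total weight = 4.1 + 5.7 + 3.6 + 5.1 = 18.5.
x-moment: 4.1·94 + 5.7·8 + 3.6·69 + 5.1·59 = 980.3; centroid 980.3/18.5 ≈ 52.99.
Difference: 52.99 − 58 ≈ -5.01.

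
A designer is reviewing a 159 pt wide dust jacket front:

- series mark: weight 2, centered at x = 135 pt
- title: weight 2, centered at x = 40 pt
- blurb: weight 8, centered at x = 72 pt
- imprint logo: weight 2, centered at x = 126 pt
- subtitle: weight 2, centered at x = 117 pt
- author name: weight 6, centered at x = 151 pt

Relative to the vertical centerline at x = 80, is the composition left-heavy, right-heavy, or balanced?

Weights sum to 2 + 2 + 8 + 2 + 2 + 6 = 22.
x-moment: 2·135 + 2·40 + 8·72 + 2·126 + 2·117 + 6·151 = 2318; centroid 2318/22 ≈ 105.36.
105.4 vs midline 80 → right-heavy.

right-heavy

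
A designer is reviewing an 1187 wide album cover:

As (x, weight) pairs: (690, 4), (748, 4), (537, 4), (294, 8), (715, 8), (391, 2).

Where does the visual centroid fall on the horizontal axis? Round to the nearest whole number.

x ≈ 558

Total weight = 4 + 4 + 4 + 8 + 8 + 2 = 30.
Σw·x = 4·690 + 4·748 + 4·537 + 8·294 + 8·715 + 2·391 = 16754, so x̄ = 16754/30 ≈ 558.47.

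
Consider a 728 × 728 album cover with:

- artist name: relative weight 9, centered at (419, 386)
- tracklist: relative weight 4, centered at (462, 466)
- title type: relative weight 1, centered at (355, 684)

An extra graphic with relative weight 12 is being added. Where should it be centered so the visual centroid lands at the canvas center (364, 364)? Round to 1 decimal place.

(290.8, 286.8)

With the extra graphic, Σw becomes 9 + 4 + 1 + 12 = 26.
x: target moment 26×364 = 9464; current 9·419 + 4·462 + 1·355 = 5974; the extra graphic supplies 3490, so x = 3490/12 ≈ 290.83.
y: target moment 26×364 = 9464; current 9·386 + 4·466 + 1·684 = 6022; the extra graphic supplies 3442, so y = 3442/12 ≈ 286.83.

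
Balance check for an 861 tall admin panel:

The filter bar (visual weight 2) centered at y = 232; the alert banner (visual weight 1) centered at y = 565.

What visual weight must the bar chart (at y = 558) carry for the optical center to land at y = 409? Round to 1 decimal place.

Fixed elements: Σw = 2 + 1 = 3, Σw·y = 2·232 + 1·565 = 1029.
Balance at y = 409 requires (1029 + w·558) / (3 + w) = 409.
Solving: w = (409·3 − 1029) / (558 − 409) = 198 / 149 ≈ 1.33.

w ≈ 1.3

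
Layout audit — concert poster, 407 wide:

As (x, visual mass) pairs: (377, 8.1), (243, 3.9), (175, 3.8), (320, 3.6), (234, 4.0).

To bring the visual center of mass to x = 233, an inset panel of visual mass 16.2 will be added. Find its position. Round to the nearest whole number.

x ≈ 153

After adding the inset panel, total weight = 8.1 + 3.9 + 3.8 + 3.6 + 4.0 + 16.2 = 39.6.
x: target moment 39.6×233 = 9226.8; current 8.1·377 + 3.9·243 + 3.8·175 + 3.6·320 + 4.0·234 = 6754.4; the inset panel supplies 2472.4, so x = 2472.4/16.2 ≈ 152.62.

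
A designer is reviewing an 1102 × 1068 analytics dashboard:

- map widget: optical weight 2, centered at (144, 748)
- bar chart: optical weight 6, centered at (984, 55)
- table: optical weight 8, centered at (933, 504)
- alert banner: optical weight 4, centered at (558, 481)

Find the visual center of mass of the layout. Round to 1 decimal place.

(794.4, 389.1)

Σw = 2 + 6 + 8 + 4 = 20.
Σw·x = 2·144 + 6·984 + 8·933 + 4·558 = 15888, so x̄ = 15888/20 ≈ 794.40.
Σw·y = 2·748 + 6·55 + 8·504 + 4·481 = 7782, so ȳ = 7782/20 ≈ 389.10.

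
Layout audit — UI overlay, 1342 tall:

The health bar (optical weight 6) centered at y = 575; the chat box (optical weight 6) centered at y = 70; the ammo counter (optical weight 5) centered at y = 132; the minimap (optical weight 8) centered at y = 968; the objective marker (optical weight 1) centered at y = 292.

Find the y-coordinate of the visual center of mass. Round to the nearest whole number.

Total weight = 6 + 6 + 5 + 8 + 1 = 26.
y: (6·575 + 6·70 + 5·132 + 8·968 + 1·292) / 26 = 12566 / 26 ≈ 483.31

y ≈ 483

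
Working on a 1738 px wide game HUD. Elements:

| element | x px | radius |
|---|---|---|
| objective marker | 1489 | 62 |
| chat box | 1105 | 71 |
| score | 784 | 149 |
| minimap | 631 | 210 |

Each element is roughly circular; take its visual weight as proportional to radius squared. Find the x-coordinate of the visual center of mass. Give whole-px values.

Weights ∝ r²: objective marker 62² = 3844, chat box 71² = 5041, score 149² = 22201, minimap 210² = 44100; Σw = 75186.
Σw·x = 3844·1489 + 5041·1105 + 22201·784 + 44100·631 = 56526705, so x̄ = 56526705/75186 ≈ 751.82.

x ≈ 752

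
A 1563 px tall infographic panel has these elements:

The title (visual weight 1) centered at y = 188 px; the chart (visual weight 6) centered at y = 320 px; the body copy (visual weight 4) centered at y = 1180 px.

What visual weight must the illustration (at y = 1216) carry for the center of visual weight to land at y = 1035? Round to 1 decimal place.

w ≈ 25.2

Existing Σw = 11 (1 + 6 + 4); existing moment 1·188 + 6·320 + 4·1180 = 6828.
Set Σw·y/Σw = 1035: (6828 + 1216w) = 1035·(11 + w).
So w = (1035·11 − 6828)/(1216 − 1035) = 4557/181 ≈ 25.18.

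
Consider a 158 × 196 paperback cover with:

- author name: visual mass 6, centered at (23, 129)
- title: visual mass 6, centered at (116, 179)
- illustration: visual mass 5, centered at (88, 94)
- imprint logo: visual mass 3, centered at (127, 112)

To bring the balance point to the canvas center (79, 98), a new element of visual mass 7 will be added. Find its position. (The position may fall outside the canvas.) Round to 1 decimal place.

After adding the new element, total weight = 6 + 6 + 5 + 3 + 7 = 27.
x: need Σw·x = 27·79 = 2133. Existing = 6·23 + 6·116 + 5·88 + 3·127 = 1655. Remainder 478 / 7 ≈ 68.29.
y: need Σw·y = 27·98 = 2646. Existing = 6·129 + 6·179 + 5·94 + 3·112 = 2654. Remainder -8 / 7 ≈ -1.14.

(68.3, -1.1)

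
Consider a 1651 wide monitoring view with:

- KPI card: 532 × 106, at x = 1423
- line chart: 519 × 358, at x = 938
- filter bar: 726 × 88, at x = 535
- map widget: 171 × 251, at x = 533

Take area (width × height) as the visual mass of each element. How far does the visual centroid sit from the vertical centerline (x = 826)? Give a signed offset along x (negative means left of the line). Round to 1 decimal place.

≈ 66.8

Areas: KPI card 532·106 = 56392, line chart 519·358 = 185802, filter bar 726·88 = 63888, map widget 171·251 = 42921. Total weight = 349003.
Σw·x = 56392·1423 + 185802·938 + 63888·535 + 42921·533 = 311585065, so x̄ = 311585065/349003 ≈ 892.79.
Against x = 826, that's 892.79 − 826 = 66.79.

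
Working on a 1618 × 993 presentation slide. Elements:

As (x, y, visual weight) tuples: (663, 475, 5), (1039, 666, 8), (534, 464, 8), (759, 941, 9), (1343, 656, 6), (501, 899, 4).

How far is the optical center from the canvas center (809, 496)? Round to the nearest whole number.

≈ 190

Σw = 5 + 8 + 8 + 9 + 6 + 4 = 40.
x: (5·663 + 8·1039 + 8·534 + 9·759 + 6·1343 + 4·501) / 40 = 32792 / 40 ≈ 819.80
y: (5·475 + 8·666 + 8·464 + 9·941 + 6·656 + 4·899) / 40 = 27416 / 40 ≈ 685.40
Offset from (809, 496): Δx ≈ 10.80, Δy ≈ 189.40; distance = √(Δx² + Δy²) ≈ 189.71.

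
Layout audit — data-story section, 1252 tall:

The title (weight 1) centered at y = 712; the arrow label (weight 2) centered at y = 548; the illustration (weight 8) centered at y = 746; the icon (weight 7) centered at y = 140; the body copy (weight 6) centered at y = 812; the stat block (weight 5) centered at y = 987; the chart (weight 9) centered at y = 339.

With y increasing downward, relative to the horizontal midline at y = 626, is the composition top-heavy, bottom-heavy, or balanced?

top-heavy

Weights sum to 1 + 2 + 8 + 7 + 6 + 5 + 9 = 38.
Σw·y = 21614; ȳ = 21614/38 ≈ 568.79.
568.8 lies above (smaller y than) the midline 626, so the layout is top-heavy.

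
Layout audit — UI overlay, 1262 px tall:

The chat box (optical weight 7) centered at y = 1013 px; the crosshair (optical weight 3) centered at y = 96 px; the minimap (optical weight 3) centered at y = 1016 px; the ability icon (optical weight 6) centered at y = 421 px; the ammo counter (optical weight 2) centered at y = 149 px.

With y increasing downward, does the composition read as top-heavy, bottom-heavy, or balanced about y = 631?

balanced

Σw = 7 + 3 + 3 + 6 + 2 = 21.
y-moment: 7·1013 + 3·96 + 3·1016 + 6·421 + 2·149 = 13251; centroid 13251/21 ≈ 631.00.
The centroid 631.00 matches the midline at 631, so the layout is balanced.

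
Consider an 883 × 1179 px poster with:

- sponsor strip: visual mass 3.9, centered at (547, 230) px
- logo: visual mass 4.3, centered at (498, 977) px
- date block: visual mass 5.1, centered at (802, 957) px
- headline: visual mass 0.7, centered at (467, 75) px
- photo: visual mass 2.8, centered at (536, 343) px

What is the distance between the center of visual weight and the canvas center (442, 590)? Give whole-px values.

Σw = 3.9 + 4.3 + 5.1 + 0.7 + 2.8 = 16.8.
x-moment: 3.9·547 + 4.3·498 + 5.1·802 + 0.7·467 + 2.8·536 = 10192.6; centroid 10192.6/16.8 ≈ 606.70.
y-moment: 3.9·230 + 4.3·977 + 5.1·957 + 0.7·75 + 2.8·343 = 10991.7; centroid 10991.7/16.8 ≈ 654.27.
From (442, 590): dx = 164.70, dy = 64.27, so the distance is √(dx²+dy²) ≈ 176.80.

≈ 177 px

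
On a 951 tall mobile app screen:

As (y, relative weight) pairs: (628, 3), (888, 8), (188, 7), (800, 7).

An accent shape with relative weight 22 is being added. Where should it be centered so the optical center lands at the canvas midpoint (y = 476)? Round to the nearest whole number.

After adding the accent shape, total weight = 3 + 8 + 7 + 7 + 22 = 47.
y: target moment 47×476 = 22372; current 3·628 + 8·888 + 7·188 + 7·800 = 15904; the accent shape supplies 6468, so y = 6468/22 ≈ 294.00.

y ≈ 294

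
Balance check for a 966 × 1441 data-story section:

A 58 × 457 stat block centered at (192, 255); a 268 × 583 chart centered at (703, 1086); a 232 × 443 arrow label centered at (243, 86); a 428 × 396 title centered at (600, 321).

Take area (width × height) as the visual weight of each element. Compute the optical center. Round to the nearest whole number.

Areas → weights: stat block 58·457 = 26506, chart 268·583 = 156244, arrow label 232·443 = 102776, title 428·396 = 169488; Σw = 455014.
x: (26506·192 + 156244·703 + 102776·243 + 169488·600) / 455014 = 241596052 / 455014 ≈ 530.96
y: (26506·255 + 156244·1086 + 102776·86 + 169488·321) / 455014 = 239684398 / 455014 ≈ 526.76

(531, 527)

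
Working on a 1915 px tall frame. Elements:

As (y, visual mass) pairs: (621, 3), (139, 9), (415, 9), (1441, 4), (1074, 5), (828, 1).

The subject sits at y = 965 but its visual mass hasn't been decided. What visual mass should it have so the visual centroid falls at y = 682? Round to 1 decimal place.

Fixed elements: Σw = 3 + 9 + 9 + 4 + 5 + 1 = 31, Σw·y = 3·621 + 9·139 + 9·415 + 4·1441 + 5·1074 + 1·828 = 18811.
Set Σw·y/Σw = 682: (18811 + 965w) = 682·(31 + w).
Rearranging, w·(965 − 682) = 682·31 − 18811 = 2331, so w ≈ 2331/283 = 8.24.

w ≈ 8.2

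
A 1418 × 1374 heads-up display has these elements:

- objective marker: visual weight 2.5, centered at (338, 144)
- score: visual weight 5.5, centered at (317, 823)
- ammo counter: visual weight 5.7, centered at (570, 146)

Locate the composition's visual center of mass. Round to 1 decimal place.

Σw = 2.5 + 5.5 + 5.7 = 13.7.
x: (2.5·338 + 5.5·317 + 5.7·570) / 13.7 = 5837.5 / 13.7 ≈ 426.09
y: (2.5·144 + 5.5·823 + 5.7·146) / 13.7 = 5718.7 / 13.7 ≈ 417.42

(426.1, 417.4)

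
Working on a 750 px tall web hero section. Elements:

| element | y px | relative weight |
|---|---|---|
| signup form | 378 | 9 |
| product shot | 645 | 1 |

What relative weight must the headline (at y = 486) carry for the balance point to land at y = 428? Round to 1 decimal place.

Fixed elements: Σw = 9 + 1 = 10, Σw·y = 9·378 + 1·645 = 4047.
Balance at y = 428 requires (4047 + w·486) / (10 + w) = 428.
So w = (428·10 − 4047)/(486 − 428) = 233/58 ≈ 4.02.

w ≈ 4.0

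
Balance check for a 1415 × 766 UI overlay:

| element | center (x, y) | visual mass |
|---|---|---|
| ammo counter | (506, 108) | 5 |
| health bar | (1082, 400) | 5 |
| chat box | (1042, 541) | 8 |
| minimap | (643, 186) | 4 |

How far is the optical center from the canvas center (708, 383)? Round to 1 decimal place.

Weights sum to 5 + 5 + 8 + 4 = 22.
x-moment: 5·506 + 5·1082 + 8·1042 + 4·643 = 18848; centroid 18848/22 ≈ 856.73.
y-moment: 5·108 + 5·400 + 8·541 + 4·186 = 7612; centroid 7612/22 ≈ 346.00.
Relative to (708, 383): Δ = (148.73, -37.00); |Δ| = √(148.73² + -37.00²) ≈ 153.26.

≈ 153.3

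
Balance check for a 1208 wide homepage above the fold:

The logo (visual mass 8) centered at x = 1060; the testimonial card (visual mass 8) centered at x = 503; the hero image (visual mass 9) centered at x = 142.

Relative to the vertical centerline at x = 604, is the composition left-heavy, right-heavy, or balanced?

left-heavy

Total weight = 8 + 8 + 9 = 25.
Σw·x = 8·1060 + 8·503 + 9·142 = 13782, so x̄ = 13782/25 ≈ 551.28.
Since 551.3 is left of 604, the composition reads left-heavy.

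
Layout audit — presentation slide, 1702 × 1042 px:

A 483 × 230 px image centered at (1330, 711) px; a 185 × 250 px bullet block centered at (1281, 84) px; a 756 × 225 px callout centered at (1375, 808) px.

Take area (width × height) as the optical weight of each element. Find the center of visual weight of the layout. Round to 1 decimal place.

(1346.5, 672.8)

Taking area as weight: image 483·230 = 111090, bullet block 185·250 = 46250, callout 756·225 = 170100. Sum 327440.
x: (111090·1330 + 46250·1281 + 170100·1375) / 327440 = 440883450 / 327440 ≈ 1346.46
y: (111090·711 + 46250·84 + 170100·808) / 327440 = 220310790 / 327440 ≈ 672.83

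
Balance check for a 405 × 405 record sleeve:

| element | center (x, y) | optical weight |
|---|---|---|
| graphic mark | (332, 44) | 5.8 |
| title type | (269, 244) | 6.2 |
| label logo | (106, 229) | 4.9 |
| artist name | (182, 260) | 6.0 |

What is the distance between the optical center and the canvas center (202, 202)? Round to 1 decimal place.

≈ 26.4

Weights sum to 5.8 + 6.2 + 4.9 + 6.0 = 22.9.
x-moment: 5.8·332 + 6.2·269 + 4.9·106 + 6.0·182 = 5204.8; centroid 5204.8/22.9 ≈ 227.28.
y-moment: 5.8·44 + 6.2·244 + 4.9·229 + 6.0·260 = 4450.1; centroid 4450.1/22.9 ≈ 194.33.
Relative to (202, 202): Δ = (25.28, -7.67); |Δ| = √(25.28² + -7.67²) ≈ 26.42.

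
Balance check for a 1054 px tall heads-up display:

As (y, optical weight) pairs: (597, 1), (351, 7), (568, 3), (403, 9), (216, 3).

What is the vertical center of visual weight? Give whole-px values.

y ≈ 393

Σw = 1 + 7 + 3 + 9 + 3 = 23.
y: (1·597 + 7·351 + 3·568 + 9·403 + 3·216) / 23 = 9033 / 23 ≈ 392.74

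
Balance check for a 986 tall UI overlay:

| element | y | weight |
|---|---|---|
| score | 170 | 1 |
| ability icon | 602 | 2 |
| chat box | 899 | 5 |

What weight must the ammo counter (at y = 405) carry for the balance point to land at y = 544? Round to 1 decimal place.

Known weights sum to 1 + 2 + 5 = 8; their moment is 1·170 + 2·602 + 5·899 = 5869.
Balance at y = 544 requires (5869 + w·405) / (8 + w) = 544.
So w = (544·8 − 5869)/(405 − 544) = -1517/-139 ≈ 10.91.

w ≈ 10.9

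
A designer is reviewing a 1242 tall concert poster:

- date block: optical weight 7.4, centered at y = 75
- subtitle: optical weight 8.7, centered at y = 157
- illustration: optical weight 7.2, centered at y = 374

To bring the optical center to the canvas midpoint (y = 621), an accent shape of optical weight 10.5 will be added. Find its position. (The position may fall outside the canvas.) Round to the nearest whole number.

New total weight: (7.4 + 8.7 + 7.2) + 10.5 = 33.8.
y: need Σw·y = 33.8·621 = 20989.8. Existing = 7.4·75 + 8.7·157 + 7.2·374 = 4613.7. Remainder 16376.1 / 10.5 ≈ 1559.63.

y ≈ 1560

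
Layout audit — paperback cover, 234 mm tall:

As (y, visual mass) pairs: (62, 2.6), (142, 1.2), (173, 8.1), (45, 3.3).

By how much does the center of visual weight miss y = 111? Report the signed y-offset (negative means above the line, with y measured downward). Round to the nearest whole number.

≈ 13 mm

Σw = 2.6 + 1.2 + 8.1 + 3.3 = 15.2.
y: (2.6·62 + 1.2·142 + 8.1·173 + 3.3·45) / 15.2 = 1881.4 / 15.2 ≈ 123.78
Offset from y = 111: 123.78 − 111 ≈ 12.78.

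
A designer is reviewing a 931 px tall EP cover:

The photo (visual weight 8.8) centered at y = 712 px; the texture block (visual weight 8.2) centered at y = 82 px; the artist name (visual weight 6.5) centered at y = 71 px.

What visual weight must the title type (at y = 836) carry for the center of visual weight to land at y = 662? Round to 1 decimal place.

w ≈ 46.9

Fixed elements: Σw = 8.8 + 8.2 + 6.5 = 23.5, Σw·y = 8.8·712 + 8.2·82 + 6.5·71 = 7399.5.
For the centroid to hit 662: (7399.5 + w·836) / (23.5 + w) = 662.
So w = (662·23.5 − 7399.5)/(836 − 662) = 8157.5/174 ≈ 46.88.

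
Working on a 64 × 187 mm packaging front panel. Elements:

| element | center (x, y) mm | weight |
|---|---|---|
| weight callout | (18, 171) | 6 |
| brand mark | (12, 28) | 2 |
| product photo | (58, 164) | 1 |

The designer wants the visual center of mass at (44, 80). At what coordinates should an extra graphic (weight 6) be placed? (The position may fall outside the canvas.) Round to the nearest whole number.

(78, -8)

After adding the extra graphic, total weight = 6 + 2 + 1 + 6 = 15.
x: need Σw·x = 15·44 = 660. Existing = 6·18 + 2·12 + 1·58 = 190. Remainder 470 / 6 ≈ 78.33.
y: need Σw·y = 15·80 = 1200. Existing = 6·171 + 2·28 + 1·164 = 1246. Remainder -46 / 6 ≈ -7.67.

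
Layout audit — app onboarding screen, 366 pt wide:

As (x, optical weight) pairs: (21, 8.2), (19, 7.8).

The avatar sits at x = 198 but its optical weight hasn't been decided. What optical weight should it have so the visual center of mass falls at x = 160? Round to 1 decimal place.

Known weights sum to 8.2 + 7.8 = 16.0; their moment is 8.2·21 + 7.8·19 = 320.4.
Balance at x = 160 requires (320.4 + w·198) / (16.0 + w) = 160.
Solving: w = (160·16.0 − 320.4) / (198 − 160) = 2239.6 / 38 ≈ 58.94.

w ≈ 58.9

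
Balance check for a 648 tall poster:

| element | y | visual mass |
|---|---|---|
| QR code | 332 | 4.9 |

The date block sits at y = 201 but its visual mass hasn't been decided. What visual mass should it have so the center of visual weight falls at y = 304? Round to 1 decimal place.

w ≈ 1.3

The single fixed element contributes weight 4.9, moment 4.9·332 = 1626.8.
Set Σw·y/Σw = 304: (1626.8 + 201w) = 304·(4.9 + w).
So w = (304·4.9 − 1626.8)/(201 − 304) = -137.2/-103 ≈ 1.33.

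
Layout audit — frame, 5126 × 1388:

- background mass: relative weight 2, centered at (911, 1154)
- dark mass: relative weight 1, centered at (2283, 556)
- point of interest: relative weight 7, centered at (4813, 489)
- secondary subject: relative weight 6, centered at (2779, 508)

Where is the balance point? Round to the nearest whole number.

Weights sum to 2 + 1 + 7 + 6 = 16.
Σw·x = 2·911 + 1·2283 + 7·4813 + 6·2779 = 54470, so x̄ = 54470/16 ≈ 3404.38.
Σw·y = 2·1154 + 1·556 + 7·489 + 6·508 = 9335, so ȳ = 9335/16 ≈ 583.44.

(3404, 583)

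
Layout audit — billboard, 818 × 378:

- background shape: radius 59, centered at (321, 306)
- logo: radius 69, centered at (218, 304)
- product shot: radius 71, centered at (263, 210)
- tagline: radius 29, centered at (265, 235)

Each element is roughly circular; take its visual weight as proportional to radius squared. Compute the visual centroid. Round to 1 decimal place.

r² weights: background shape 59² = 3481, logo 69² = 4761, product shot 71² = 5041, tagline 29² = 841. Total = 14124.
x-moment: 3481·321 + 4761·218 + 5041·263 + 841·265 = 3703947; centroid 3703947/14124 ≈ 262.24.
y-moment: 3481·306 + 4761·304 + 5041·210 + 841·235 = 3768775; centroid 3768775/14124 ≈ 266.83.

(262.2, 266.8)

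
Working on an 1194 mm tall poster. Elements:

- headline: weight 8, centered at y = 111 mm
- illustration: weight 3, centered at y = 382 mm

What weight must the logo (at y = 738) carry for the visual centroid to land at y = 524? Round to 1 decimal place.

Fixed elements: Σw = 8 + 3 = 11, Σw·y = 8·111 + 3·382 = 2034.
Set Σw·y/Σw = 524: (2034 + 738w) = 524·(11 + w).
Solving: w = (524·11 − 2034) / (738 − 524) = 3730 / 214 ≈ 17.43.

w ≈ 17.4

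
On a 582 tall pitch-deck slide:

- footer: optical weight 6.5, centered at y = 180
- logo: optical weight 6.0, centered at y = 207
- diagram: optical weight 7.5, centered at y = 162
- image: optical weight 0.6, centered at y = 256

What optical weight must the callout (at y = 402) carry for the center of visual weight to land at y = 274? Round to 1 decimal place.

Existing Σw = 20.6 (6.5 + 6.0 + 7.5 + 0.6); existing moment 6.5·180 + 6.0·207 + 7.5·162 + 0.6·256 = 3780.6.
Balance at y = 274 requires (3780.6 + w·402) / (20.6 + w) = 274.
So w = (274·20.6 − 3780.6)/(402 − 274) = 1863.8/128 ≈ 14.56.

w ≈ 14.6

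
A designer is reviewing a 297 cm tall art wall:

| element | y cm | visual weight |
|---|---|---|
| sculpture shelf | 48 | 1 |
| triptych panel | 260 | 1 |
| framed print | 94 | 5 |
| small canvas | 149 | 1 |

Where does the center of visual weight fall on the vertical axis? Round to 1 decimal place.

Total weight = 1 + 1 + 5 + 1 = 8.
Σw·y = 1·48 + 1·260 + 5·94 + 1·149 = 927, so ȳ = 927/8 ≈ 115.88.

y ≈ 115.9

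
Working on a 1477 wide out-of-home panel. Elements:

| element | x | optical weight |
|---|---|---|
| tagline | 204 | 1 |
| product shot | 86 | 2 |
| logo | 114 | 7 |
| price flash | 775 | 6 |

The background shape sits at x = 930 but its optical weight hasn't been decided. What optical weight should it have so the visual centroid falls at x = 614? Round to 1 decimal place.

Fixed elements: Σw = 1 + 2 + 7 + 6 = 16, Σw·x = 1·204 + 2·86 + 7·114 + 6·775 = 5824.
For the centroid to hit 614: (5824 + w·930) / (16 + w) = 614.
Solving: w = (614·16 − 5824) / (930 − 614) = 4000 / 316 ≈ 12.66.

w ≈ 12.7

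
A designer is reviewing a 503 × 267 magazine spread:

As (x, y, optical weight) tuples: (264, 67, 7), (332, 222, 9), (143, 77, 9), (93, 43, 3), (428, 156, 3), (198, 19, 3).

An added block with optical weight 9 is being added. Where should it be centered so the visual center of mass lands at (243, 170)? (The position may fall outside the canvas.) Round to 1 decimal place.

After adding the added block, total weight = 7 + 9 + 9 + 3 + 3 + 3 + 9 = 43.
Along x: (8280 + 9·x) / 43 = 243 (existing moment 7·264 + 9·332 + 9·143 + 3·93 + 3·428 + 3·198 = 8280) ⇒ x = (10449 − 8280) / 9 ≈ 241.00.
Along y: (3814 + 9·y) / 43 = 170 (existing moment 7·67 + 9·222 + 9·77 + 3·43 + 3·156 + 3·19 = 3814) ⇒ y = (7310 − 3814) / 9 ≈ 388.44.

(241.0, 388.4)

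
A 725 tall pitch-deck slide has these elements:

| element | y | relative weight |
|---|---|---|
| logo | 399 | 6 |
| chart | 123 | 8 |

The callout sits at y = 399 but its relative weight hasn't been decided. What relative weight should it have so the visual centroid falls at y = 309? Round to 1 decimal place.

Fixed elements: Σw = 6 + 8 = 14, Σw·y = 6·399 + 8·123 = 3378.
For the centroid to hit 309: (3378 + w·399) / (14 + w) = 309.
Solving: w = (309·14 − 3378) / (399 − 309) = 948 / 90 ≈ 10.53.

w ≈ 10.5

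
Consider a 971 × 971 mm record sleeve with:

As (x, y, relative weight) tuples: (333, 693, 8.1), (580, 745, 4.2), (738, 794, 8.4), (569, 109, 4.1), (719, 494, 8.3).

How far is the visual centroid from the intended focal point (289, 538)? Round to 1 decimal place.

Weights sum to 8.1 + 4.2 + 8.4 + 4.1 + 8.3 = 33.1.
x-moment: 8.1·333 + 4.2·580 + 8.4·738 + 4.1·569 + 8.3·719 = 19633.1; centroid 19633.1/33.1 ≈ 593.15.
y-moment: 8.1·693 + 4.2·745 + 8.4·794 + 4.1·109 + 8.3·494 = 19959.0; centroid 19959.0/33.1 ≈ 602.99.
Relative to (289, 538): Δ = (304.15, 64.99); |Δ| = √(304.15² + 64.99²) ≈ 311.01.

≈ 311.0 mm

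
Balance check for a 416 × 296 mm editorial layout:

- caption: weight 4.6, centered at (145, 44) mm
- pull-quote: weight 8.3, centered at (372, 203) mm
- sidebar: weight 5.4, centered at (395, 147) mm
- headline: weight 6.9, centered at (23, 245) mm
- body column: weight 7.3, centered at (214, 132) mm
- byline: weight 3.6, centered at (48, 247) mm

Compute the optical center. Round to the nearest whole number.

(216, 172)

Total weight = 4.6 + 8.3 + 5.4 + 6.9 + 7.3 + 3.6 = 36.1.
Σw·x = 4.6·145 + 8.3·372 + 5.4·395 + 6.9·23 + 7.3·214 + 3.6·48 = 7781.3, so x̄ = 7781.3/36.1 ≈ 215.55.
Σw·y = 4.6·44 + 8.3·203 + 5.4·147 + 6.9·245 + 7.3·132 + 3.6·247 = 6224.4, so ȳ = 6224.4/36.1 ≈ 172.42.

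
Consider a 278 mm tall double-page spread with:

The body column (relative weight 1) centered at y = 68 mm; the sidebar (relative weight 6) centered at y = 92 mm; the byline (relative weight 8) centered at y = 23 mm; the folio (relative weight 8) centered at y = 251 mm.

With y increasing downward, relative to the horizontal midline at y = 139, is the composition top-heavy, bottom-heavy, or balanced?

top-heavy

Weights sum to 1 + 6 + 8 + 8 = 23.
y: (1·68 + 6·92 + 8·23 + 8·251) / 23 = 2812 / 23 ≈ 122.26
Since 122.3 is above (smaller y than) 139, the composition reads top-heavy.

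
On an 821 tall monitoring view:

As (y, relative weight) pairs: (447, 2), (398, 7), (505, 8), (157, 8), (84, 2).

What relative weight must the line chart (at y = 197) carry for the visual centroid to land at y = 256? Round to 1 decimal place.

Existing Σw = 27 (2 + 7 + 8 + 8 + 2); existing moment 2·447 + 7·398 + 8·505 + 8·157 + 2·84 = 9144.
Set Σw·y/Σw = 256: (9144 + 197w) = 256·(27 + w).
So w = (256·27 − 9144)/(197 − 256) = -2232/-59 ≈ 37.83.

w ≈ 37.8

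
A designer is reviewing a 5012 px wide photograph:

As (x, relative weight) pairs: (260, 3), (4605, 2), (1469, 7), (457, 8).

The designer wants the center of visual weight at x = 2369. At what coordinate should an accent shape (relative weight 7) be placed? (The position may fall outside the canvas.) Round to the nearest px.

x ≈ 5719

New total weight: (3 + 2 + 7 + 8) + 7 = 27.
x: need Σw·x = 27·2369 = 63963. Existing = 3·260 + 2·4605 + 7·1469 + 8·457 = 23929. Remainder 40034 / 7 ≈ 5719.14.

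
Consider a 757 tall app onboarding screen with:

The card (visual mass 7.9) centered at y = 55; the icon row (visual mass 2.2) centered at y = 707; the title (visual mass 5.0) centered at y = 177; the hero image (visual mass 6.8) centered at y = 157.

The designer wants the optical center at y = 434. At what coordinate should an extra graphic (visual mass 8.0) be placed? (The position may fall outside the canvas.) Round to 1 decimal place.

With the extra graphic, Σw becomes 7.9 + 2.2 + 5.0 + 6.8 + 8.0 = 29.9.
y: target moment 29.9×434 = 12976.6; current 7.9·55 + 2.2·707 + 5.0·177 + 6.8·157 = 3942.5; the extra graphic supplies 9034.1, so y = 9034.1/8.0 ≈ 1129.26.

y ≈ 1129.3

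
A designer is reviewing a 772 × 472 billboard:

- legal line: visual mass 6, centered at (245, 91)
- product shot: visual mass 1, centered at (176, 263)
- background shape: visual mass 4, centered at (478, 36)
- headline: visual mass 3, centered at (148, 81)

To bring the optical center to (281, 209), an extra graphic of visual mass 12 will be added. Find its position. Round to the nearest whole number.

(275, 353)

After adding the extra graphic, total weight = 6 + 1 + 4 + 3 + 12 = 26.
x: target moment 26×281 = 7306; current 6·245 + 1·176 + 4·478 + 3·148 = 4002; the extra graphic supplies 3304, so x = 3304/12 ≈ 275.33.
y: target moment 26×209 = 5434; current 6·91 + 1·263 + 4·36 + 3·81 = 1196; the extra graphic supplies 4238, so y = 4238/12 ≈ 353.17.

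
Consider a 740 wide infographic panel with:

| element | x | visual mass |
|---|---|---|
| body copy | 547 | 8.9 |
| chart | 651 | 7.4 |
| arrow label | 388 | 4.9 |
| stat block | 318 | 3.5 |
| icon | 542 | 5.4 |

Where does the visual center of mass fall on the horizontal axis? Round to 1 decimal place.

x ≈ 519.2

Σw = 8.9 + 7.4 + 4.9 + 3.5 + 5.4 = 30.1.
x-moment: 8.9·547 + 7.4·651 + 4.9·388 + 3.5·318 + 5.4·542 = 15626.7; centroid 15626.7/30.1 ≈ 519.16.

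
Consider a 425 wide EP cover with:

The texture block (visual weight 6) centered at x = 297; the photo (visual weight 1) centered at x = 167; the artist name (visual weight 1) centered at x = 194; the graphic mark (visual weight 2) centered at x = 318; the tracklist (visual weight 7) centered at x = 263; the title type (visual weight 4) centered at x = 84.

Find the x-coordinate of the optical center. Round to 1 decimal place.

x ≈ 236.0

Total weight = 6 + 1 + 1 + 2 + 7 + 4 = 21.
x-moment: 6·297 + 1·167 + 1·194 + 2·318 + 7·263 + 4·84 = 4956; centroid 4956/21 ≈ 236.00.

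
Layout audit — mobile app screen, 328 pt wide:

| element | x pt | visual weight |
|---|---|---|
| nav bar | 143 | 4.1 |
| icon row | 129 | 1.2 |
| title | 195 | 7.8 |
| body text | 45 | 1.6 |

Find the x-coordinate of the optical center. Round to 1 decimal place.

x ≈ 158.8

Weights sum to 4.1 + 1.2 + 7.8 + 1.6 = 14.7.
Σw·x = 4.1·143 + 1.2·129 + 7.8·195 + 1.6·45 = 2334.1, so x̄ = 2334.1/14.7 ≈ 158.78.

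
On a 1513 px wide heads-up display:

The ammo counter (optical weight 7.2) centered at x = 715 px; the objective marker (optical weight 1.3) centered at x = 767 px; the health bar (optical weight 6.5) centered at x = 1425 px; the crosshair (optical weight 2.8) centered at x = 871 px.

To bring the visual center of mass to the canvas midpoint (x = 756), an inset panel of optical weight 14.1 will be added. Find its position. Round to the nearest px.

After adding the inset panel, total weight = 7.2 + 1.3 + 6.5 + 2.8 + 14.1 = 31.9.
x: need Σw·x = 31.9·756 = 24116.4. Existing = 7.2·715 + 1.3·767 + 6.5·1425 + 2.8·871 = 17846.4. Remainder 6270.0 / 14.1 ≈ 444.68.

x ≈ 445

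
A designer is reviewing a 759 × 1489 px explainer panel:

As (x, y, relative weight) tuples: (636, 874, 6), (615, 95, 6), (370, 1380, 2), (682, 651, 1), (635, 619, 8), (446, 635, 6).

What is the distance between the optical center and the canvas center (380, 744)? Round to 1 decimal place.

Total weight = 6 + 6 + 2 + 1 + 8 + 6 = 29.
Σw·x = 16684; x̄ = 16684/29 ≈ 575.31.
Σw·y = 17987; ȳ = 17987/29 ≈ 620.24.
Relative to (380, 744): Δ = (195.31, -123.76); |Δ| = √(195.31² + -123.76²) ≈ 231.22.

≈ 231.2 px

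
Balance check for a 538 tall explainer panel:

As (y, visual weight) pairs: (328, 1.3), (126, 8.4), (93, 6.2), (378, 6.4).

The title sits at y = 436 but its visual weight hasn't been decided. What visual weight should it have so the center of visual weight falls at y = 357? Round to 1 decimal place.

w ≈ 44.1

Fixed elements: Σw = 1.3 + 8.4 + 6.2 + 6.4 = 22.3, Σw·y = 1.3·328 + 8.4·126 + 6.2·93 + 6.4·378 = 4480.6.
Balance at y = 357 requires (4480.6 + w·436) / (22.3 + w) = 357.
Solving: w = (357·22.3 − 4480.6) / (436 − 357) = 3480.5 / 79 ≈ 44.06.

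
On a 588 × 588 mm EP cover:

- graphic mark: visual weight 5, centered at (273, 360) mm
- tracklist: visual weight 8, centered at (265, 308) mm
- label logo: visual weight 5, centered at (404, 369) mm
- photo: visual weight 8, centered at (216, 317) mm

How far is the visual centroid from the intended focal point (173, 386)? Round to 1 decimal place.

≈ 118.0 mm

Weights sum to 5 + 8 + 5 + 8 = 26.
x-moment: 5·273 + 8·265 + 5·404 + 8·216 = 7233; centroid 7233/26 ≈ 278.19.
y-moment: 5·360 + 8·308 + 5·369 + 8·317 = 8645; centroid 8645/26 ≈ 332.50.
Relative to (173, 386): Δ = (105.19, -53.50); |Δ| = √(105.19² + -53.50²) ≈ 118.02.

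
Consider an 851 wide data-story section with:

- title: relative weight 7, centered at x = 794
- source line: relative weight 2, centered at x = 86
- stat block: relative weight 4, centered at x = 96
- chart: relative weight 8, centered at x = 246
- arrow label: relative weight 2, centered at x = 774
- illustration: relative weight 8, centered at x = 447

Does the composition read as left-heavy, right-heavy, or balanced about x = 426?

balanced

Total weight = 7 + 2 + 4 + 8 + 2 + 8 = 31.
x: moment 13206 / weight 31 ≈ 426.00
426.00 = 426 exactly: balanced.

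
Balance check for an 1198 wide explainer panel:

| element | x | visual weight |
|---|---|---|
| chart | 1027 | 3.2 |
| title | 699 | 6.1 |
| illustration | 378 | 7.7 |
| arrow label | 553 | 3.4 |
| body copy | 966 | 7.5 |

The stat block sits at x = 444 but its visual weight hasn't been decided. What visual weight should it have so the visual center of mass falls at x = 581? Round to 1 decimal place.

w ≈ 24.6

Known weights sum to 3.2 + 6.1 + 7.7 + 3.4 + 7.5 = 27.9; their moment is 3.2·1027 + 6.1·699 + 7.7·378 + 3.4·553 + 7.5·966 = 19586.1.
Balance at x = 581 requires (19586.1 + w·444) / (27.9 + w) = 581.
So w = (581·27.9 − 19586.1)/(444 − 581) = -3376.2/-137 ≈ 24.64.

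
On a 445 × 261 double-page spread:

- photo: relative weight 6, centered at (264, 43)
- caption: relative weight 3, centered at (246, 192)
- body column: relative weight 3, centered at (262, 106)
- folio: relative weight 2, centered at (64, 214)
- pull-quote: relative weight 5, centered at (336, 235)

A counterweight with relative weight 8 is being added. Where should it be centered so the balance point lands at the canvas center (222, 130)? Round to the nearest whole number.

After adding the counterweight, total weight = 6 + 3 + 3 + 2 + 5 + 8 = 27.
x: target moment 27×222 = 5994; current 6·264 + 3·246 + 3·262 + 2·64 + 5·336 = 4916; the counterweight supplies 1078, so x = 1078/8 ≈ 134.75.
y: target moment 27×130 = 3510; current 6·43 + 3·192 + 3·106 + 2·214 + 5·235 = 2755; the counterweight supplies 755, so y = 755/8 ≈ 94.38.

(135, 94)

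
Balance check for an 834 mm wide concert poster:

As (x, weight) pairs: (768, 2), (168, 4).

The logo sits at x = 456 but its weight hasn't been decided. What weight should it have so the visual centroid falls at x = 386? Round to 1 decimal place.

w ≈ 1.5

Existing Σw = 6 (2 + 4); existing moment 2·768 + 4·168 = 2208.
Balance at x = 386 requires (2208 + w·456) / (6 + w) = 386.
Solving: w = (386·6 − 2208) / (456 − 386) = 108 / 70 ≈ 1.54.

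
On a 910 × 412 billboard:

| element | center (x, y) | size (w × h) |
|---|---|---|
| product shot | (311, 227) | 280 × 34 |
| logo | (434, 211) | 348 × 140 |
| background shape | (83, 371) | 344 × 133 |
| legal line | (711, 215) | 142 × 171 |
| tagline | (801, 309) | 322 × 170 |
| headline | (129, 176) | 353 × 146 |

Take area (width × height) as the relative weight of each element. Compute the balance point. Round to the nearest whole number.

(408, 258)

Areas: product shot 280·34 = 9520, logo 348·140 = 48720, background shape 344·133 = 45752, legal line 142·171 = 24282, tagline 322·170 = 54740, headline 353·146 = 51538. Total weight = 234552.
x: moment 95662260 / weight 234552 ≈ 407.85
y: moment 60620930 / weight 234552 ≈ 258.45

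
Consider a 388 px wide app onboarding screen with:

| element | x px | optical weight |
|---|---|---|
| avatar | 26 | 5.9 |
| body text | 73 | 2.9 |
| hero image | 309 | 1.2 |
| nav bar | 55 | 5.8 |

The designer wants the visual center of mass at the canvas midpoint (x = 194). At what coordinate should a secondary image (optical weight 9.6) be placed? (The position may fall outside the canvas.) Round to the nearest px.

After adding the secondary image, total weight = 5.9 + 2.9 + 1.2 + 5.8 + 9.6 = 25.4.
x: target moment 25.4×194 = 4927.6; current 5.9·26 + 2.9·73 + 1.2·309 + 5.8·55 = 1054.9; the secondary image supplies 3872.7, so x = 3872.7/9.6 ≈ 403.41.

x ≈ 403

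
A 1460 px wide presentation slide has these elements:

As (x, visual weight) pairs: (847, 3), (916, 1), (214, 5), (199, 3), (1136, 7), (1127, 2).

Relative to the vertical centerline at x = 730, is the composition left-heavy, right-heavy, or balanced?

balanced

Weights sum to 3 + 1 + 5 + 3 + 7 + 2 = 21.
Σw·x = 3·847 + 1·916 + 5·214 + 3·199 + 7·1136 + 2·1127 = 15330, so x̄ = 15330/21 ≈ 730.00.
730.00 = 730 exactly: balanced.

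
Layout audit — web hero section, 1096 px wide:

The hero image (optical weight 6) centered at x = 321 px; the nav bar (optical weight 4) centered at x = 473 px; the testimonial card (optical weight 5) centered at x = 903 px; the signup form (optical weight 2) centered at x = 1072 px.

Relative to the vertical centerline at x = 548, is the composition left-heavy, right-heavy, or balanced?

Σw = 6 + 4 + 5 + 2 = 17.
Σw·x = 6·321 + 4·473 + 5·903 + 2·1072 = 10477, so x̄ = 10477/17 ≈ 616.29.
616.3 lies right of the midline 548, so the layout is right-heavy.

right-heavy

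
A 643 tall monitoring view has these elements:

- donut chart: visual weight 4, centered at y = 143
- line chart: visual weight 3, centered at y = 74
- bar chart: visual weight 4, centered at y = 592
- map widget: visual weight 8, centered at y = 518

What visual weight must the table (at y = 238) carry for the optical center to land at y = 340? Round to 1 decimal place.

Existing Σw = 19 (4 + 3 + 4 + 8); existing moment 4·143 + 3·74 + 4·592 + 8·518 = 7306.
Set Σw·y/Σw = 340: (7306 + 238w) = 340·(19 + w).
Solving: w = (340·19 − 7306) / (238 − 340) = -846 / -102 ≈ 8.29.

w ≈ 8.3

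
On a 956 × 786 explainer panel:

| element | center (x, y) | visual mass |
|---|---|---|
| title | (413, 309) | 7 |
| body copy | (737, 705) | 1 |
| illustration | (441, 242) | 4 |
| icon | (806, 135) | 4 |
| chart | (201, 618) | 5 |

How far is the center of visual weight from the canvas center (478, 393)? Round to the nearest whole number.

≈ 42

Σw = 7 + 1 + 4 + 4 + 5 = 21.
x: (7·413 + 1·737 + 4·441 + 4·806 + 5·201) / 21 = 9621 / 21 ≈ 458.14
y: (7·309 + 1·705 + 4·242 + 4·135 + 5·618) / 21 = 7466 / 21 ≈ 355.52
From (478, 393): dx = -19.86, dy = -37.48, so the distance is √(dx²+dy²) ≈ 42.41.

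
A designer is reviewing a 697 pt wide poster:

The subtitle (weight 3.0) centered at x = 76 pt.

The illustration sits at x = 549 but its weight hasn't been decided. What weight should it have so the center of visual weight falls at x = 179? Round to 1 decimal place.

w ≈ 0.8

The single fixed element contributes weight 3.0, moment 3.0·76 = 228.0.
Set Σw·x/Σw = 179: (228.0 + 549w) = 179·(3.0 + w).
Rearranging, w·(549 − 179) = 179·3.0 − 228.0 = 309.0, so w ≈ 309.0/370 = 0.84.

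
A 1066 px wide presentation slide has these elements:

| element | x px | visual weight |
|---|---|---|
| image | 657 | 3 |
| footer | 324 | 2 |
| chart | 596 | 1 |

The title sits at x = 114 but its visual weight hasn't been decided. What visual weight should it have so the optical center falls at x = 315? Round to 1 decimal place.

Existing Σw = 6 (3 + 2 + 1); existing moment 3·657 + 2·324 + 1·596 = 3215.
For the centroid to hit 315: (3215 + w·114) / (6 + w) = 315.
So w = (315·6 − 3215)/(114 − 315) = -1325/-201 ≈ 6.59.

w ≈ 6.6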